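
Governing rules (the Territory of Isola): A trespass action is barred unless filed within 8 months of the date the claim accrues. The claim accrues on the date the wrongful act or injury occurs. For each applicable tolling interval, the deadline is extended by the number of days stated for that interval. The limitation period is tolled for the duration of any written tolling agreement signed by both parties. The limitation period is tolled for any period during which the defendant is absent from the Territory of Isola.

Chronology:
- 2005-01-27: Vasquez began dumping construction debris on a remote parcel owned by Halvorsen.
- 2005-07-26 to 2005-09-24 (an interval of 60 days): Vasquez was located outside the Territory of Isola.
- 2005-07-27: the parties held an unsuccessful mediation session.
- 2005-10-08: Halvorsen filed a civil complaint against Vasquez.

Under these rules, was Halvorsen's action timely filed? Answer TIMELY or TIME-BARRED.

The claim accrued on 2005-01-27, the date of the act.
The untolled deadline — 8 months after 2005-01-27 — is 2005-09-27.
Because the defendant's absence from the jurisdiction ran from 2005-07-26 to 2005-09-24, the deadline is extended by 60 days to 2005-11-26.
Nothing else in the chronology tolls or restarts the period.
Halvorsen filed on 2005-10-08, before the 2005-11-26 deadline, so the action is timely.

TIMELY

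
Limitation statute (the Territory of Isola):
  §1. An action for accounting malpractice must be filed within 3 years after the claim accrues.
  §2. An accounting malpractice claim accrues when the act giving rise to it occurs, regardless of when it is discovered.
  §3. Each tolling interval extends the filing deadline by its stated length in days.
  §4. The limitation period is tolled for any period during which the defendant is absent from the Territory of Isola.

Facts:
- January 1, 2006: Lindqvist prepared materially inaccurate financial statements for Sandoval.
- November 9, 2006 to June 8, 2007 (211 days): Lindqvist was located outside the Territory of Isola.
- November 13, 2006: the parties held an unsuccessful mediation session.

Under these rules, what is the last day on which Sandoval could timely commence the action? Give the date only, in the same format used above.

July 31, 2009

The limitation period began to run on January 1, 2006.
Adding the 3 years base period to January 1, 2006 gives a deadline of January 1, 2009, before any tolling.
Because the defendant's absence from the jurisdiction ran from November 9, 2006 to June 8, 2007, the deadline is extended by 211 days to July 31, 2009.
Nothing else in the chronology tolls or restarts the period.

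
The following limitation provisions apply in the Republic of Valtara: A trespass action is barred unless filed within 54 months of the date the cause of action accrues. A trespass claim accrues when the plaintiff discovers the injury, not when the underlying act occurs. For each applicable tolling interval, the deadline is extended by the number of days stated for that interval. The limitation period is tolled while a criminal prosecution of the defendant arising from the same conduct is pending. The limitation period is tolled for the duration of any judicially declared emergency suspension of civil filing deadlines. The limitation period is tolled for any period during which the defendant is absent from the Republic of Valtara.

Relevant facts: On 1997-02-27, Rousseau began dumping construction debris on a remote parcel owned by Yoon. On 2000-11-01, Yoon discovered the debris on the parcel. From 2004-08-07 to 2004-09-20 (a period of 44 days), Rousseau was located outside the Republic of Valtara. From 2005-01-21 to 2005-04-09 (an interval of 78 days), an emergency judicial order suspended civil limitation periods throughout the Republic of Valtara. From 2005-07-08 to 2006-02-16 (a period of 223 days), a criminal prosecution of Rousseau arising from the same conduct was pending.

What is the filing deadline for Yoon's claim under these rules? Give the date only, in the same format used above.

The claim did not accrue until Yoon discovered the injury on 2000-11-01; the 1997-02-27 act date does not start the clock under the stated rule.
54 months from 2000-11-01 is 2005-05-01.
Because the defendant's absence from the jurisdiction ran from 2004-08-07 to 2004-09-20, the deadline is extended by 44 days to 2005-06-14.
The period was tolled for 78 days by the emergency suspension of filing deadlines (2005-01-21 to 2005-04-09), pushing the deadline to 2005-08-31.
The period was tolled for 223 days by the pending criminal prosecution (2005-07-08 to 2006-02-16), pushing the deadline to 2006-04-11.

2006-04-11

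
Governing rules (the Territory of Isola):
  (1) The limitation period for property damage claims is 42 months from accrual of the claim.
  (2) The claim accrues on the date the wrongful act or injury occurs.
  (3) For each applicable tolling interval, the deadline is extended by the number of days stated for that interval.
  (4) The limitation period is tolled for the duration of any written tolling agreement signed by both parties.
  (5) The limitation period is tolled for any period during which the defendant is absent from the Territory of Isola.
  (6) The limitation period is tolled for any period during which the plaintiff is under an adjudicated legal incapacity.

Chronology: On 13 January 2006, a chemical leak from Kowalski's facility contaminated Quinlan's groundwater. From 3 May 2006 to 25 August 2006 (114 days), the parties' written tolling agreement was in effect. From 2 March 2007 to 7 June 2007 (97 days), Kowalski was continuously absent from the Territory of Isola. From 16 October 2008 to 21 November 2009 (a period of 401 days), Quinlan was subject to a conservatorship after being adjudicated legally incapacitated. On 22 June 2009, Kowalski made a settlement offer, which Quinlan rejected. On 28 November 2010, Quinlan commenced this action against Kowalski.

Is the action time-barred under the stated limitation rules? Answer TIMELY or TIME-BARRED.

TIMELY

The claim accrued on 13 January 2006, the date of the act.
The untolled deadline — 42 months after 13 January 2006 — is 13 July 2009.
The period was tolled for 114 days by the written tolling agreement (3 May 2006 to 25 August 2006), pushing the deadline to 4 November 2009.
The period was tolled for 97 days by the defendant's absence from the jurisdiction (2 March 2007 to 7 June 2007), pushing the deadline to 9 February 2010.
The plaintiff's legal incapacity from 16 October 2008 to 21 November 2009 tolled the period for 401 days, extending the deadline to 17 March 2011.
The other events in the timeline have no effect on the limitation period under the stated rules.
Quinlan filed on 28 November 2010, before the 17 March 2011 deadline, so the action is timely.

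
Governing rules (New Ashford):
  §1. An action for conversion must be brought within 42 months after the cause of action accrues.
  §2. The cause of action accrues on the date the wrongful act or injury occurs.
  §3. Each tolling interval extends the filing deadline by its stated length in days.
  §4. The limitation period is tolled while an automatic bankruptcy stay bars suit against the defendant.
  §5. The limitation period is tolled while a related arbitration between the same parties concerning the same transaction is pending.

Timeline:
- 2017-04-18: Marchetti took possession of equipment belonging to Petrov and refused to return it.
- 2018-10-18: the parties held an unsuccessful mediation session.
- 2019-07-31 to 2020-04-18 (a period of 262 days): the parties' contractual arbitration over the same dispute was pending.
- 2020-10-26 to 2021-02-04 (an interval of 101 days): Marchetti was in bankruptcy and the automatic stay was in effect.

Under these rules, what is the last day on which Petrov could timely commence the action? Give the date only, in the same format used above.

The limitation period began to run on 2017-04-18.
The untolled deadline — 42 months after 2017-04-18 — is 2020-10-18.
The period was tolled for 262 days by the pending related arbitration (2019-07-31 to 2020-04-18), pushing the deadline to 2021-07-07.
Because the automatic bankruptcy stay ran from 2020-10-26 to 2021-02-04, the deadline is extended by 101 days to 2021-10-16.
None of the other events listed affects the running of the period under the stated rules.

2021-10-16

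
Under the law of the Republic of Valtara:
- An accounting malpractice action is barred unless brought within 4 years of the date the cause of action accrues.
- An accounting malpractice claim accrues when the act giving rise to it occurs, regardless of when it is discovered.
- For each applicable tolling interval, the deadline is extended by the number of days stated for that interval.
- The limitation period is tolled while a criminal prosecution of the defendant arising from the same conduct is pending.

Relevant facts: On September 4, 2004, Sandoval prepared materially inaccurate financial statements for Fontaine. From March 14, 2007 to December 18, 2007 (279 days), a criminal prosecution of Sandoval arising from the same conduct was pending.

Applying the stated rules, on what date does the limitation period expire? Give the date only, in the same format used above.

June 10, 2009

The limitation period began to run on September 4, 2004.
Adding the 4 years base period to September 4, 2004 gives a deadline of September 4, 2008, before any tolling.
The pending criminal prosecution from March 14, 2007 to December 18, 2007 tolled the period for 279 days, extending the deadline to June 10, 2009.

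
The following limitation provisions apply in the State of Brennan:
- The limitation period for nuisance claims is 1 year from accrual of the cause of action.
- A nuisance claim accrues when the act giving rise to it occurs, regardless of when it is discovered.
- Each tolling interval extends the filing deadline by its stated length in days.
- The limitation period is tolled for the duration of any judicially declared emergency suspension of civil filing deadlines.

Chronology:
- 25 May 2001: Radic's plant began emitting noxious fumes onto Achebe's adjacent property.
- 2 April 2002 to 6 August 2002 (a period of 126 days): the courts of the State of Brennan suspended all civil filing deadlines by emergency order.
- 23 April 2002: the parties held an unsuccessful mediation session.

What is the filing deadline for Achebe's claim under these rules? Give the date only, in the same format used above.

28 September 2002

The limitation period began to run on 25 May 2001.
The untolled deadline — 1 year after 25 May 2001 — is 25 May 2002.
The period was tolled for 126 days by the emergency suspension of filing deadlines (2 April 2002 to 6 August 2002), pushing the deadline to 28 September 2002.
None of the other events listed affects the running of the period under the stated rules.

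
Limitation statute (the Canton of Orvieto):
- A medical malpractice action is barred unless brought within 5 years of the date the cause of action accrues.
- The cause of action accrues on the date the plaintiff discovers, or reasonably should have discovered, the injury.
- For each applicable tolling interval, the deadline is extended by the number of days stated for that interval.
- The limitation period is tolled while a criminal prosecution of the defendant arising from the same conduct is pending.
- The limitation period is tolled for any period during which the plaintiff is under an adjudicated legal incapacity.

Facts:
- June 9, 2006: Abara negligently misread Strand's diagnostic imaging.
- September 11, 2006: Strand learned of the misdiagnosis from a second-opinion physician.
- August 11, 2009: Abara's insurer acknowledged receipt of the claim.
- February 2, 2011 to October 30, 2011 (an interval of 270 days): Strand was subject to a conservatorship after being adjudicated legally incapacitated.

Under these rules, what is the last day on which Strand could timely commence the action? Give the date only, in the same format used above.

Accrual is tied to discovery, so the period began on September 11, 2006 rather than on June 9, 2006 when the act occurred.
Adding the 5 years base period to September 11, 2006 gives a deadline of September 11, 2011, before any tolling.
The plaintiff's legal incapacity from February 2, 2011 to October 30, 2011 tolled the period for 270 days, extending the deadline to June 7, 2012.
None of the other events listed affects the running of the period under the stated rules.

June 7, 2012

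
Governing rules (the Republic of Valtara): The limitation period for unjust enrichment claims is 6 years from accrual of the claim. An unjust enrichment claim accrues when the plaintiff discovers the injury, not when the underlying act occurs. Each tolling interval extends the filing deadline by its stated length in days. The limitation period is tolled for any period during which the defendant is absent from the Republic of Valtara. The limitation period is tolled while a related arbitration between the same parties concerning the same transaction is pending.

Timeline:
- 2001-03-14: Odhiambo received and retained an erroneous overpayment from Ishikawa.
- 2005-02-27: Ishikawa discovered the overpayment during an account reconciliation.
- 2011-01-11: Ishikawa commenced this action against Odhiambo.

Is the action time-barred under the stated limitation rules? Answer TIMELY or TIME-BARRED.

TIMELY

Under the discovery rule, the claim accrued on 2005-02-27, when Ishikawa discovered the injury — not on the 2001-03-14 date of the underlying act.
6 years from 2005-02-27 is 2011-02-27.
Filing on 2011-01-11 beat the 2011-02-27 deadline — the action is timely.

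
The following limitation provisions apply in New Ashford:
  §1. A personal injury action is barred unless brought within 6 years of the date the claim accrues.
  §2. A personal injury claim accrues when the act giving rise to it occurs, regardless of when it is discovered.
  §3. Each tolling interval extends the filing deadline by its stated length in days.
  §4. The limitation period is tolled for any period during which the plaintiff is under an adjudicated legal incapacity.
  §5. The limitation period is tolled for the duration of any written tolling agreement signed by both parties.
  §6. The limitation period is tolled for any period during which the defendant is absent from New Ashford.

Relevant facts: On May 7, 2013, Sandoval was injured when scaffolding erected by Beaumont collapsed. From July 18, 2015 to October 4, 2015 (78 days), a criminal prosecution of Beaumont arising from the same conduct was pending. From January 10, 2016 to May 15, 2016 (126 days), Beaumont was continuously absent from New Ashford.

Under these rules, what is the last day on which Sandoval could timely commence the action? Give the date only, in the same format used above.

The claim accrued on May 7, 2013, when the wrongful act occurred.
Adding the 6 years base period to May 7, 2013 gives a deadline of May 7, 2019, before any tolling.
The defendant's absence from the jurisdiction from January 10, 2016 to May 15, 2016 tolled the period for 126 days, extending the deadline to September 10, 2019.
Although a criminal prosecution ran from July 18, 2015 to October 4, 2015, the stated rules do not make that a tolling event, so it is disregarded.

September 10, 2019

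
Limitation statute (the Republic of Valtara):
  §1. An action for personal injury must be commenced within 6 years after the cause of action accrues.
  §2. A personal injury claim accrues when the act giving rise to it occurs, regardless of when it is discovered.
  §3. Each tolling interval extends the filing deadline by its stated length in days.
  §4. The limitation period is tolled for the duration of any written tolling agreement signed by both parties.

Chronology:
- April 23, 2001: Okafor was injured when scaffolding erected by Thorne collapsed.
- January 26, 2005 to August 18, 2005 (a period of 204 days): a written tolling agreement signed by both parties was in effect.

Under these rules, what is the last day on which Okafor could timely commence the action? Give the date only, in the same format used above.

November 13, 2007

The limitation period began to run on April 23, 2001.
6 years from April 23, 2001 is April 23, 2007.
The period was tolled for 204 days by the written tolling agreement (January 26, 2005 to August 18, 2005), pushing the deadline to November 13, 2007.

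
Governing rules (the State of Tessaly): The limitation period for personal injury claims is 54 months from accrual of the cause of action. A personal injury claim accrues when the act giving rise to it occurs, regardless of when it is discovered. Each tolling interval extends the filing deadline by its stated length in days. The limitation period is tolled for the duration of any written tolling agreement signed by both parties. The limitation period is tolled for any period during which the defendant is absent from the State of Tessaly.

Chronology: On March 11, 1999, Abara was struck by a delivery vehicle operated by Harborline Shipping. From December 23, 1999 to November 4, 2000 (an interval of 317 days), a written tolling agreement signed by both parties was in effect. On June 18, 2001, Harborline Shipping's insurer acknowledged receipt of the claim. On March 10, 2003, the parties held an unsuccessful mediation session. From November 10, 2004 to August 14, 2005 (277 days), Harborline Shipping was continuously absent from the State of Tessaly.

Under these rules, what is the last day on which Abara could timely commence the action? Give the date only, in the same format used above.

July 24, 2004

The claim accrued on March 11, 1999, when the wrongful act occurred.
54 months from March 11, 1999 is September 11, 2003.
The written tolling agreement from December 23, 1999 to November 4, 2000 tolled the period for 317 days, extending the deadline to July 24, 2004.
By the time the defendant's absence from the jurisdiction began on November 10, 2004, the limitation period had already expired on July 24, 2004; that interval cannot revive it.
None of the other events listed affects the running of the period under the stated rules.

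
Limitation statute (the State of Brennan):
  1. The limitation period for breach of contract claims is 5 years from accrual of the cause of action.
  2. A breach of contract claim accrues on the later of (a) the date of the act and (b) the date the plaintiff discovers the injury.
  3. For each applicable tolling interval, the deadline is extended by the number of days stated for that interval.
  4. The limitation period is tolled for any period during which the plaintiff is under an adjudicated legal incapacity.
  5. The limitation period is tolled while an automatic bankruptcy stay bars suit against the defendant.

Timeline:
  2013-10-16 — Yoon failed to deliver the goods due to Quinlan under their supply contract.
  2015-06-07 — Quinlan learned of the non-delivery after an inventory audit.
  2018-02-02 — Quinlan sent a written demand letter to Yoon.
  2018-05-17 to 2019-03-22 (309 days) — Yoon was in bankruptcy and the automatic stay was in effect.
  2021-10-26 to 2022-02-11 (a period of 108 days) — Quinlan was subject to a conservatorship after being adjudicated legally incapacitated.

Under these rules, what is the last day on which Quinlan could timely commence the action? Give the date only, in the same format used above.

2021-04-12

The claim accrued on 2015-06-07 — the later of the 2013-10-16 act and the 2015-06-07 discovery.
The untolled deadline — 5 years after 2015-06-07 — is 2020-06-07.
The automatic bankruptcy stay from 2018-05-17 to 2019-03-22 tolled the period for 309 days, extending the deadline to 2021-04-12.
By the time the plaintiff's legal incapacity began on 2021-10-26, the limitation period had already expired on 2021-04-12; that interval cannot revive it.
The other events in the timeline have no effect on the limitation period under the stated rules.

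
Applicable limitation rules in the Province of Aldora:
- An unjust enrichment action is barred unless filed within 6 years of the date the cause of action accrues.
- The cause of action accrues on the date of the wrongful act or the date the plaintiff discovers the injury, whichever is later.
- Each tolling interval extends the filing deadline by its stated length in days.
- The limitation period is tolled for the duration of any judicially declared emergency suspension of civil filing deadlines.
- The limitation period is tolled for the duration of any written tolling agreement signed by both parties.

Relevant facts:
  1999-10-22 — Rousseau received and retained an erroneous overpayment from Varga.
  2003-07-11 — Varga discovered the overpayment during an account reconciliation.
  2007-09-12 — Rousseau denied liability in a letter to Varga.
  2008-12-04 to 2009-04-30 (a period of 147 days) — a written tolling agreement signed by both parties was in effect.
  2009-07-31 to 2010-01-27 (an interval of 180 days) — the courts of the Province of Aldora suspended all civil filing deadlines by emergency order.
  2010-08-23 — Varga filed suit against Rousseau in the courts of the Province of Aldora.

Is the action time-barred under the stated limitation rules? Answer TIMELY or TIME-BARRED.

TIME-BARRED

Because discovery on 2003-07-11 post-dates the 1999-10-22 act, accrual under the later-of rule falls on 2003-07-11.
Adding the 6 years base period to 2003-07-11 gives a deadline of 2009-07-11, before any tolling.
The period was tolled for 147 days by the written tolling agreement (2008-12-04 to 2009-04-30), pushing the deadline to 2009-12-05.
Because the emergency suspension of filing deadlines ran from 2009-07-31 to 2010-01-27, the deadline is extended by 180 days to 2010-06-03.
None of the other events listed affects the running of the period under the stated rules.
Filing on 2010-08-23 missed the 2010-06-03 deadline — the action is time-barred.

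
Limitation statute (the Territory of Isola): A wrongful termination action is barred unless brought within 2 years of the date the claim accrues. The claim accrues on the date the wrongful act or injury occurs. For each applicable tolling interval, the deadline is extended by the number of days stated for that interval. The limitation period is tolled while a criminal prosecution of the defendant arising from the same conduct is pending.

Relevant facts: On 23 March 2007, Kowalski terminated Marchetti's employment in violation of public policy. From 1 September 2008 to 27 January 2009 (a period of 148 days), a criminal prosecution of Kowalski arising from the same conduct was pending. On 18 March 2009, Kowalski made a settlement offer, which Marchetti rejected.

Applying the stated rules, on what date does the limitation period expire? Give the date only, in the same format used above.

18 August 2009

The claim accrued on 23 March 2007, the date of the act.
The untolled deadline — 2 years after 23 March 2007 — is 23 March 2009.
The pending criminal prosecution from 1 September 2008 to 27 January 2009 tolled the period for 148 days, extending the deadline to 18 August 2009.
None of the other events listed affects the running of the period under the stated rules.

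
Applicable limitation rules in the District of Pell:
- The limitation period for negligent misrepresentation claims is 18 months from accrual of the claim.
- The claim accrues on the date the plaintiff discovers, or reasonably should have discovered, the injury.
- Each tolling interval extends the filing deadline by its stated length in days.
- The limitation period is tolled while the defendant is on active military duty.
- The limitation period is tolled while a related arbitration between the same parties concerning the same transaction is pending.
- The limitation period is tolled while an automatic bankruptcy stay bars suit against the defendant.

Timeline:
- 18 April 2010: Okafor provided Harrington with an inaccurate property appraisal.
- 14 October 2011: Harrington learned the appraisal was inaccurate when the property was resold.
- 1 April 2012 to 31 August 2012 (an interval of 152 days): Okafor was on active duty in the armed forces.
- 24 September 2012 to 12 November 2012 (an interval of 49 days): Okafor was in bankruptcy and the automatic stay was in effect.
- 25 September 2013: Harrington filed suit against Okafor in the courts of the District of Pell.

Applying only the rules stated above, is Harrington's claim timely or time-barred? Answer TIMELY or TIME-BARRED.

The claim did not accrue until Harrington discovered the injury on 14 October 2011; the 18 April 2010 act date does not start the clock under the stated rule.
Adding the 18 months base period to 14 October 2011 gives a deadline of 14 April 2013, before any tolling.
The period was tolled for 152 days by the defendant's active military service (1 April 2012 to 31 August 2012), pushing the deadline to 13 September 2013.
Because the automatic bankruptcy stay ran from 24 September 2012 to 12 November 2012, the deadline is extended by 49 days to 1 November 2013.
The 25 September 2013 filing precedes the 1 November 2013 deadline; the claim is timely.

TIMELY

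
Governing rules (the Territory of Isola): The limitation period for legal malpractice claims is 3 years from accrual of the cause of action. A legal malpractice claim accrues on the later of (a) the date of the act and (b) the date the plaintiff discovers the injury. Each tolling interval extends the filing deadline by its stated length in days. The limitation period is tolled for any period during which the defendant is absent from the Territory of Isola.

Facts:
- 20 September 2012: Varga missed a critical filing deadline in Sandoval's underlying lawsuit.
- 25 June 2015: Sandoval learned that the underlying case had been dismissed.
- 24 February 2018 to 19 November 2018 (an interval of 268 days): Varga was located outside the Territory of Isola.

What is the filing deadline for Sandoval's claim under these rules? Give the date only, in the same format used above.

20 March 2019

Because discovery on 25 June 2015 post-dates the 20 September 2012 act, accrual under the later-of rule falls on 25 June 2015.
Adding the 3 years base period to 25 June 2015 gives a deadline of 25 June 2018, before any tolling.
Because the defendant's absence from the jurisdiction ran from 24 February 2018 to 19 November 2018, the deadline is extended by 268 days to 20 March 2019.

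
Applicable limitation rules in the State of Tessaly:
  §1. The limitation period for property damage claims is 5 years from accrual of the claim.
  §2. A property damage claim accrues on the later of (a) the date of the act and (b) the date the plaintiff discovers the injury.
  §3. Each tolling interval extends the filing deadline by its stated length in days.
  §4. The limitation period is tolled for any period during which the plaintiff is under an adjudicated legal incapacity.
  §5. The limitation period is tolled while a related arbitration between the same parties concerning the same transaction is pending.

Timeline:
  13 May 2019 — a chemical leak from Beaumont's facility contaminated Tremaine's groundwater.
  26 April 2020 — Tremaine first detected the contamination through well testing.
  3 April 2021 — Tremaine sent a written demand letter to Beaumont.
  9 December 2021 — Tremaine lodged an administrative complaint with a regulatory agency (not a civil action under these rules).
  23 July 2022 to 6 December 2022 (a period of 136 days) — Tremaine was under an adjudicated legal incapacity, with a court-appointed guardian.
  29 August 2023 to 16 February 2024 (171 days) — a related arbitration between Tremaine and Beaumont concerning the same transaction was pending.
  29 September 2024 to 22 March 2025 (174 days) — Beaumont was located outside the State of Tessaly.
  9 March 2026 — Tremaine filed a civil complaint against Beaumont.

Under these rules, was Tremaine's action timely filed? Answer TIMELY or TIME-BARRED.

Because discovery on 26 April 2020 post-dates the 13 May 2019 act, accrual under the later-of rule falls on 26 April 2020.
5 years from 26 April 2020 is 26 April 2025.
The plaintiff's legal incapacity from 23 July 2022 to 6 December 2022 tolled the period for 136 days, extending the deadline to 9 September 2025.
The period was tolled for 171 days by the pending related arbitration (29 August 2023 to 16 February 2024), pushing the deadline to 27 February 2026.
Although the defendant's absence ran from 29 September 2024 to 22 March 2025, the stated rules do not make that a tolling event, so it is disregarded.
The other events in the timeline have no effect on the limitation period under the stated rules.
Filing on 9 March 2026 missed the 27 February 2026 deadline — the action is time-barred.

TIME-BARRED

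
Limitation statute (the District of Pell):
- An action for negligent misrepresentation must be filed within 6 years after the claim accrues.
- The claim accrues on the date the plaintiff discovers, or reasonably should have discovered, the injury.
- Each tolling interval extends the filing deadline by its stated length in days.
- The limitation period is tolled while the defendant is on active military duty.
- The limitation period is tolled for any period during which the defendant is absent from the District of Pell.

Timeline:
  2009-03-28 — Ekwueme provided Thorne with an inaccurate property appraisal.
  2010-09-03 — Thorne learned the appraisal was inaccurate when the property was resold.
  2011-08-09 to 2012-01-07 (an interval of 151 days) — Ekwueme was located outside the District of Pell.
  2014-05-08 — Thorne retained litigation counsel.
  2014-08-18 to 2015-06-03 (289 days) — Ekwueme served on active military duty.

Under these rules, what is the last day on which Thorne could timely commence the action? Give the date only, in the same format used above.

2017-11-17

Under the discovery rule, the claim accrued on 2010-09-03, when Thorne discovered the injury — not on the 2009-03-28 date of the underlying act.
6 years from 2010-09-03 is 2016-09-03.
Because the defendant's absence from the jurisdiction ran from 2011-08-09 to 2012-01-07, the deadline is extended by 151 days to 2017-02-01.
The defendant's active military service from 2014-08-18 to 2015-06-03 tolled the period for 289 days, extending the deadline to 2017-11-17.
The other events in the timeline have no effect on the limitation period under the stated rules.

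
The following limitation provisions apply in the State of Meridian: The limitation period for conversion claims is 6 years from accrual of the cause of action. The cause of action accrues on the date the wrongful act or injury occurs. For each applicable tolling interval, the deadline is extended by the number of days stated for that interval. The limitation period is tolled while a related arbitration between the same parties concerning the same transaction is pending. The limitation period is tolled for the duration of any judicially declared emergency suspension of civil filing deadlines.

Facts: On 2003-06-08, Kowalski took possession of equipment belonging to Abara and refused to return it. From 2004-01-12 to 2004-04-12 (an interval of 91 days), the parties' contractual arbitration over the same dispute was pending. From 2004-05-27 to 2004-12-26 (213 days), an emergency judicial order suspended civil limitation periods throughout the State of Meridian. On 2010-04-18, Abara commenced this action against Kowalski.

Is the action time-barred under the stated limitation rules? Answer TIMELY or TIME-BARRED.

TIME-BARRED

The claim accrued on 2003-06-08, when the wrongful act occurred.
6 years from 2003-06-08 is 2009-06-08.
Because the pending related arbitration ran from 2004-01-12 to 2004-04-12, the deadline is extended by 91 days to 2009-09-07.
Because the emergency suspension of filing deadlines ran from 2004-05-27 to 2004-12-26, the deadline is extended by 213 days to 2010-04-08.
Filing on 2010-04-18 missed the 2010-04-08 deadline — the action is time-barred.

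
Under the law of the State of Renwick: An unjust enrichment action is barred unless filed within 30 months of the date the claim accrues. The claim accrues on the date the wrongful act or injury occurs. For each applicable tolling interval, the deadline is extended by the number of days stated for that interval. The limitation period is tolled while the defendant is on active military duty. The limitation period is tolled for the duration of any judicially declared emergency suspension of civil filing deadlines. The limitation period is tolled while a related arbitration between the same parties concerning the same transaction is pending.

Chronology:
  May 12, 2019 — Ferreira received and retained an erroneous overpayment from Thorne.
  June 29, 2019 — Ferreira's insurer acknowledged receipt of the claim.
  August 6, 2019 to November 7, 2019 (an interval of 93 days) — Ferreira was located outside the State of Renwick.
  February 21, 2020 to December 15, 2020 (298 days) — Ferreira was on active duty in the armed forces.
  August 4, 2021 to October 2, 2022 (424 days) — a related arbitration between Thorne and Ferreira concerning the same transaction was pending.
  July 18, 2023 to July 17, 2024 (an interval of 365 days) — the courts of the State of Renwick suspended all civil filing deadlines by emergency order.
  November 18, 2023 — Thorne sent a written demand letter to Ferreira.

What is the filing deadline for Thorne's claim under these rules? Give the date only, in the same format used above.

November 3, 2024

The claim accrued on May 12, 2019, when the wrongful act occurred.
Adding the 30 months base period to May 12, 2019 gives a deadline of November 12, 2021, before any tolling.
Because the defendant's active military service ran from February 21, 2020 to December 15, 2020, the deadline is extended by 298 days to September 6, 2022.
The period was tolled for 424 days by the pending related arbitration (August 4, 2021 to October 2, 2022), pushing the deadline to November 4, 2023.
The emergency suspension of filing deadlines from July 18, 2023 to July 17, 2024 tolled the period for 365 days, extending the deadline to November 3, 2024.
The defendant's absence from the jurisdiction from August 6, 2019 to November 7, 2019 does not toll the period, because no stated rule makes the defendant's absence a tolling event.
None of the other events listed affects the running of the period under the stated rules.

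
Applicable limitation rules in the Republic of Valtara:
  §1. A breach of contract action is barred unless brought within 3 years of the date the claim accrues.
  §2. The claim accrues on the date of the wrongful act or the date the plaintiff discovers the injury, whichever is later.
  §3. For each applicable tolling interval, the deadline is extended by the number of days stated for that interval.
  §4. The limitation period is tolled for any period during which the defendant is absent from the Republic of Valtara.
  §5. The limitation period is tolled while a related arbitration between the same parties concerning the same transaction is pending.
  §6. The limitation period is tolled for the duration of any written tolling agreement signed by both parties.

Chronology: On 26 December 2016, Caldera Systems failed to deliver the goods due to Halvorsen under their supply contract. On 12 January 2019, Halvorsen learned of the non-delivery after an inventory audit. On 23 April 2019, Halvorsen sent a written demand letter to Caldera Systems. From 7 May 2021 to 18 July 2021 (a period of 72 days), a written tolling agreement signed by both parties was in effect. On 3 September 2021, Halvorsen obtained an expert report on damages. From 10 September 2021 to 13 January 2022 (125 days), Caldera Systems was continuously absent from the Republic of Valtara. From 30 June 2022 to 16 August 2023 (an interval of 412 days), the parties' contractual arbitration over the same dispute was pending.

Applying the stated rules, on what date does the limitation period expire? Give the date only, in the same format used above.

13 September 2023

Because discovery on 12 January 2019 post-dates the 26 December 2016 act, accrual under the later-of rule falls on 12 January 2019.
3 years from 12 January 2019 is 12 January 2022.
The written tolling agreement from 7 May 2021 to 18 July 2021 tolled the period for 72 days, extending the deadline to 25 March 2022.
Because the defendant's absence from the jurisdiction ran from 10 September 2021 to 13 January 2022, the deadline is extended by 125 days to 28 July 2022.
The period was tolled for 412 days by the pending related arbitration (30 June 2022 to 16 August 2023), pushing the deadline to 13 September 2023.
The other events in the timeline have no effect on the limitation period under the stated rules.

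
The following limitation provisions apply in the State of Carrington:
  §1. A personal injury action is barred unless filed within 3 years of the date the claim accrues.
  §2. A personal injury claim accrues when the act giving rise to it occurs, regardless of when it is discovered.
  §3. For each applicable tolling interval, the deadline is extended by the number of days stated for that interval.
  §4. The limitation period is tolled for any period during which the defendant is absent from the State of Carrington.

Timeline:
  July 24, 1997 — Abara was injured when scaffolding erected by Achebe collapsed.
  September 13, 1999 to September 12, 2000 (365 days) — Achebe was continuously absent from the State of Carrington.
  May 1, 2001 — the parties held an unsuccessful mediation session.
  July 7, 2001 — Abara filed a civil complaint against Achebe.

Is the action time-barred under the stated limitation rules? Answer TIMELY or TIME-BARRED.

TIMELY

The claim accrued on July 24, 1997, the date of the act.
The untolled deadline — 3 years after July 24, 1997 — is July 24, 2000.
The defendant's absence from the jurisdiction from September 13, 1999 to September 12, 2000 tolled the period for 365 days, extending the deadline to July 24, 2001.
None of the other events listed affects the running of the period under the stated rules.
Filing on July 7, 2001 beat the July 24, 2001 deadline — the action is timely.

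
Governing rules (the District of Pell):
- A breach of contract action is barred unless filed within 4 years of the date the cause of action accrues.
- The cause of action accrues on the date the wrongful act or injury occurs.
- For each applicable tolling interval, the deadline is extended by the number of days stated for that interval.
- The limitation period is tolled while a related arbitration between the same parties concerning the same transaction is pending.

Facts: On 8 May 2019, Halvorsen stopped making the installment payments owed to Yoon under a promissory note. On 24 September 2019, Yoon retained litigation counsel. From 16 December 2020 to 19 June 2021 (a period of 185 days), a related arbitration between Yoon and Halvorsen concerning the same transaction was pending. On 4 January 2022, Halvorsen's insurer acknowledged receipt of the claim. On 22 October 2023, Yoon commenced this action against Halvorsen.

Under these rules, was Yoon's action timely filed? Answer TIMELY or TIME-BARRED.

TIMELY

The cause of action accrued on 8 May 2019, the date of the act.
The untolled deadline — 4 years after 8 May 2019 — is 8 May 2023.
The pending related arbitration from 16 December 2020 to 19 June 2021 tolled the period for 185 days, extending the deadline to 9 November 2023.
Nothing else in the chronology tolls or restarts the period.
Filing on 22 October 2023 beat the 9 November 2023 deadline — the action is timely.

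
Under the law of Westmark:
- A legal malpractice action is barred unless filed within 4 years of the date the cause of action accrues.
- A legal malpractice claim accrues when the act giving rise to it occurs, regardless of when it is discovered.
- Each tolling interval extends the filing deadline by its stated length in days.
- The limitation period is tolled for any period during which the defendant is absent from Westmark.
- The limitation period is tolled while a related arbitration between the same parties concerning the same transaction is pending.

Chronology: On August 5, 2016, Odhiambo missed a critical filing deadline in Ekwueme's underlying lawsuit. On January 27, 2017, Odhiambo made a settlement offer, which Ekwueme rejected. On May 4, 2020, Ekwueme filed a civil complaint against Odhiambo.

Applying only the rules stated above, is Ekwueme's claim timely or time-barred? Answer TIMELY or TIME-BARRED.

TIMELY

The limitation period began to run on August 5, 2016.
4 years from August 5, 2016 is August 5, 2020.
None of the other events listed affects the running of the period under the stated rules.
Ekwueme filed on May 4, 2020, before the August 5, 2020 deadline, so the action is timely.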